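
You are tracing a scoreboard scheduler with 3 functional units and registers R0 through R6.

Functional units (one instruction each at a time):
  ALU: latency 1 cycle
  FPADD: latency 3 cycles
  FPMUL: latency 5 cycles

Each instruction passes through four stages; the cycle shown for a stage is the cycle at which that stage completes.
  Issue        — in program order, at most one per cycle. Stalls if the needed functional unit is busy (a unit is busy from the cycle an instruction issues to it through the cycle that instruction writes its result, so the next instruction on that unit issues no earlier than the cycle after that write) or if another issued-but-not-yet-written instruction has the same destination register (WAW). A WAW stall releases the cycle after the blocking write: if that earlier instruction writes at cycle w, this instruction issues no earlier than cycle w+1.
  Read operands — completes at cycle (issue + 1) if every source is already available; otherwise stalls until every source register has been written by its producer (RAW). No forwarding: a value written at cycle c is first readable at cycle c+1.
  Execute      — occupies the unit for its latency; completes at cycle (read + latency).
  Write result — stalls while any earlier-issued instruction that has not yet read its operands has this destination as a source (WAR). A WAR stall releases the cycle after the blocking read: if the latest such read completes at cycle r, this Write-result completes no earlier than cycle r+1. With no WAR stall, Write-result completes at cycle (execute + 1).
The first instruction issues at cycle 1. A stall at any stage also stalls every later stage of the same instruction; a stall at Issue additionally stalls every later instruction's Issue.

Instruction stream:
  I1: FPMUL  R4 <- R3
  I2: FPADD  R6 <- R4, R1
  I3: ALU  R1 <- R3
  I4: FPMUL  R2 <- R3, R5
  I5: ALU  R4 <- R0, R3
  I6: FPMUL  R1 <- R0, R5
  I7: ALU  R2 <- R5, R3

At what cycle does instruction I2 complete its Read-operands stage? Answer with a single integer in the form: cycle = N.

[1] I1 dispatched to FPMUL
[2] I1 operands ready, I2 dispatched to FPADD
[3] I3 dispatched to ALU
[4] I3 operands ready
[5] I3 complete
[7] I1 complete
[8] R4←I1
[9] I2 operands ready, I4 dispatched to FPMUL
[10] R1←I3, I4 operands ready
[11] I5 dispatched to ALU
[12] I2 complete, I5 operands ready
[13] R6←I2, I5 complete
[14] R4←I5
[15] I4 complete
[16] R2←I4
[17] I6 dispatched to FPMUL
[18] I6 operands ready, I7 dispatched to ALU
[19] I7 operands ready
[20] I7 complete
[21] R2←I7
[23] I6 complete
[24] R1←I6

cycle = 9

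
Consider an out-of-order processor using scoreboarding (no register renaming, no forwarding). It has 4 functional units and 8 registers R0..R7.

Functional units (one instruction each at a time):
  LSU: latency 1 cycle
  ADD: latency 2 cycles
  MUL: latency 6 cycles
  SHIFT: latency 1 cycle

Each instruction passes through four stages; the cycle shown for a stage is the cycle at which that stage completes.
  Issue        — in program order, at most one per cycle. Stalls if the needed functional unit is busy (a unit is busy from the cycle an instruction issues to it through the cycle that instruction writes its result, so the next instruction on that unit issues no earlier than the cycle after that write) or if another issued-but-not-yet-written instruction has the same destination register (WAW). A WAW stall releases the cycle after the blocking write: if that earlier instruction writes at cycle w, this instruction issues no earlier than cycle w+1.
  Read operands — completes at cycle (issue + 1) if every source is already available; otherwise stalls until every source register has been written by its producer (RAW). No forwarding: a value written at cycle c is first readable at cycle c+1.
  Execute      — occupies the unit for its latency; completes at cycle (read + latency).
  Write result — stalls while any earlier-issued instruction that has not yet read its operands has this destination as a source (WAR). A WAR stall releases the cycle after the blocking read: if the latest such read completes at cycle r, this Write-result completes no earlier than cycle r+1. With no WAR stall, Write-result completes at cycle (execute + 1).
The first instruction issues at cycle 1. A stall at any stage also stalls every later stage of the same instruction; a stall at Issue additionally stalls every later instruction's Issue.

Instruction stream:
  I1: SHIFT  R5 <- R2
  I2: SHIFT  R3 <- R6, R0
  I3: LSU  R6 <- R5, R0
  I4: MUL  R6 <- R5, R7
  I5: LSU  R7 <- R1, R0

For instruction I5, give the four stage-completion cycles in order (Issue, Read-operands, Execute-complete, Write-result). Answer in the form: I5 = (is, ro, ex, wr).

cycle 1: issue I1 (SHIFT)
cycle 2: I1 read-ops
cycle 3: I1 finished on SHIFT
cycle 4: I1→R5
cycle 5: issue I2 (SHIFT)
cycle 6: I2 read-ops; issue I3 (LSU)
cycle 7: I2 finished on SHIFT; I3 read-ops
cycle 8: I2→R3; I3 finished on LSU
cycle 9: I3→R6
cycle 10: issue I4 (MUL)
cycle 11: I4 read-ops; issue I5 (LSU)
cycle 12: I5 read-ops
cycle 13: I5 finished on LSU
cycle 14: I5→R7
cycle 17: I4 finished on MUL
cycle 18: I4→R6

I5 = (11, 12, 13, 14)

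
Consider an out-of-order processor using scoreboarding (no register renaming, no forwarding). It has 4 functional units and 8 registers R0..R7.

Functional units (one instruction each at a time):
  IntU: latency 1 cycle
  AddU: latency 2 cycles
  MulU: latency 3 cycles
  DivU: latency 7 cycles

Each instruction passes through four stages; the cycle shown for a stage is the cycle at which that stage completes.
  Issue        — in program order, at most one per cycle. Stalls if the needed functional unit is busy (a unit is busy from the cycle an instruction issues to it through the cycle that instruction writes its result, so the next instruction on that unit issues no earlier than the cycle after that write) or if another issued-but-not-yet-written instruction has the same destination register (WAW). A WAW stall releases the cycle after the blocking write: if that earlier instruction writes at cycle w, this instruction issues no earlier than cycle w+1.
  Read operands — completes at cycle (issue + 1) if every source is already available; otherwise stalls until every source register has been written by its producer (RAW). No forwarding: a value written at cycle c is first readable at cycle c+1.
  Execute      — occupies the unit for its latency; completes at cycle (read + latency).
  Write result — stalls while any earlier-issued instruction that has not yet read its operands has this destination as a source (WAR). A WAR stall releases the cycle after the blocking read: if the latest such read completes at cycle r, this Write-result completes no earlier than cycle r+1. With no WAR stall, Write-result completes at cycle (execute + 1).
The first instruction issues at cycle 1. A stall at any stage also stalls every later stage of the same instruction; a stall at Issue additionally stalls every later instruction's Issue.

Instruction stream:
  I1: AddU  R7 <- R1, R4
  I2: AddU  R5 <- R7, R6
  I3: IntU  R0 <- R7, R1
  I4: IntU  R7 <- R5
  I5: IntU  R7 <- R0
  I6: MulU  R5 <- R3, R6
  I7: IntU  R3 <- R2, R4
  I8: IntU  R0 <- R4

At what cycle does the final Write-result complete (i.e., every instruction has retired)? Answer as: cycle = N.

cycle = 26

  I1 | 1 | 2 | 4 | 5
  I2 | 6 | 7 | 9 | 10   struct: AddU busy until I1 writes@5
  I3 | 7 | 8 | 9 | 10
  I4 | 11 | 12 | 13 | 14   struct: IntU busy until I3 writes@10
  I5 | 15 | 16 | 17 | 18   struct: IntU busy until I4 writes@14
  I6 | 16 | 17 | 20 | 21
  I7 | 19 | 20 | 21 | 22   struct: IntU busy until I5 writes@18
  I8 | 23 | 24 | 25 | 26   struct: IntU busy until I7 writes@22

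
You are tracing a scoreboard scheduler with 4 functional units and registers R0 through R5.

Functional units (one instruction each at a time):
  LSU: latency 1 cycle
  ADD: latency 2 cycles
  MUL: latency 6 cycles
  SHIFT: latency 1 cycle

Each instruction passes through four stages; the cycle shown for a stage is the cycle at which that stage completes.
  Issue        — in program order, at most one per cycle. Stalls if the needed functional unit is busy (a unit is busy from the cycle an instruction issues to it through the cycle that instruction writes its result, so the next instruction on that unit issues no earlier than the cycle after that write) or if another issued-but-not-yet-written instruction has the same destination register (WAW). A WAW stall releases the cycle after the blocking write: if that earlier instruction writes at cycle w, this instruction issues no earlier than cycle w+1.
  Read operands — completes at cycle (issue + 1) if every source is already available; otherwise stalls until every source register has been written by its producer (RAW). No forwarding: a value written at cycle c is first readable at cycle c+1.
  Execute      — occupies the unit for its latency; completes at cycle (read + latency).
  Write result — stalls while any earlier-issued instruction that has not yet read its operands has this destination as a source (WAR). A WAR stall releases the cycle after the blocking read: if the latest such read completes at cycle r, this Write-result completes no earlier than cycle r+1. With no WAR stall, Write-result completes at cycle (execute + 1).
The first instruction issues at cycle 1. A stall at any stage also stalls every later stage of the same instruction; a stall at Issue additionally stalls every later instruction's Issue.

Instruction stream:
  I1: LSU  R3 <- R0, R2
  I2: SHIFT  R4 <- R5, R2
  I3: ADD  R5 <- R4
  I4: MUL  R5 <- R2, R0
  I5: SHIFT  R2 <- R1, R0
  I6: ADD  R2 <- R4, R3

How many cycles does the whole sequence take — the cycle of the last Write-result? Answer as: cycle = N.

cycle = 19

c1: I1→LSU
c2: I1 RO | I2→SHIFT
c3: I1 EX | I2 RO | I3→ADD
c4: I1 WR R3 | I2 EX
c5: I2 WR R4
c6: I3 RO
c8: I3 EX
c9: I3 WR R5
c10: I4→MUL
c11: I4 RO | I5→SHIFT
c12: I5 RO
c13: I5 EX
c14: I5 WR R2
c15: I6→ADD
c16: I6 RO
c17: I4 EX
c18: I4 WR R5 | I6 EX
c19: I6 WR R2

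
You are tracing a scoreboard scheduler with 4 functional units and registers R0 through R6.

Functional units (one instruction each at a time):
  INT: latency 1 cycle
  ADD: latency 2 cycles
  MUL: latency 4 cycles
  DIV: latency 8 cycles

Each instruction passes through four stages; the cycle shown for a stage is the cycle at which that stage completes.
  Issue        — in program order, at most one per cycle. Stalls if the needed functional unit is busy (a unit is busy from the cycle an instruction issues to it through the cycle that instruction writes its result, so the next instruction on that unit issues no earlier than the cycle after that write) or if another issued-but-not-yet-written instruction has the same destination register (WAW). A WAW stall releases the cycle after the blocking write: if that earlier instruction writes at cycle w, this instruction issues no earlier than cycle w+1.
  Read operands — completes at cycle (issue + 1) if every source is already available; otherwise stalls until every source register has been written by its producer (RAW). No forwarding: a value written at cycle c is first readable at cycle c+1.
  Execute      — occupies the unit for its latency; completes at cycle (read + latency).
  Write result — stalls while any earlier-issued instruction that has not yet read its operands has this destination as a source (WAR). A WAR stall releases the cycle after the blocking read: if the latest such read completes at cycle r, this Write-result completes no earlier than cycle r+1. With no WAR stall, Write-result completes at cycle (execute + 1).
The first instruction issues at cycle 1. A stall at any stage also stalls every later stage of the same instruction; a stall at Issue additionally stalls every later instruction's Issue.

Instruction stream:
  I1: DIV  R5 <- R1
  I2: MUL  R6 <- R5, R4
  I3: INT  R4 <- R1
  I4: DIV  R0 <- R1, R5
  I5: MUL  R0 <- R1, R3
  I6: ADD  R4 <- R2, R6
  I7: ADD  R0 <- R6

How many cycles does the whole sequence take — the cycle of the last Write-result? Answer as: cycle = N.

I1  is:1  ro:2  ex:10  wr:11
I2  is:2  ro:12  ex:16  wr:17  — RAW R5: wait I1 write@11
I3  is:3  ro:4  ex:5  wr:13  — WAR R4: wait I2 read@12
I4  is:12  ro:13  ex:21  wr:22  — struct: DIV busy until I1 writes@11
I5  is:23  ro:24  ex:28  wr:29  — WAW R0: wait I4 write@22
I6  is:24  ro:25  ex:27  wr:28
I7  is:30  ro:31  ex:33  wr:34  — WAW R0: wait I5 write@29

cycle = 34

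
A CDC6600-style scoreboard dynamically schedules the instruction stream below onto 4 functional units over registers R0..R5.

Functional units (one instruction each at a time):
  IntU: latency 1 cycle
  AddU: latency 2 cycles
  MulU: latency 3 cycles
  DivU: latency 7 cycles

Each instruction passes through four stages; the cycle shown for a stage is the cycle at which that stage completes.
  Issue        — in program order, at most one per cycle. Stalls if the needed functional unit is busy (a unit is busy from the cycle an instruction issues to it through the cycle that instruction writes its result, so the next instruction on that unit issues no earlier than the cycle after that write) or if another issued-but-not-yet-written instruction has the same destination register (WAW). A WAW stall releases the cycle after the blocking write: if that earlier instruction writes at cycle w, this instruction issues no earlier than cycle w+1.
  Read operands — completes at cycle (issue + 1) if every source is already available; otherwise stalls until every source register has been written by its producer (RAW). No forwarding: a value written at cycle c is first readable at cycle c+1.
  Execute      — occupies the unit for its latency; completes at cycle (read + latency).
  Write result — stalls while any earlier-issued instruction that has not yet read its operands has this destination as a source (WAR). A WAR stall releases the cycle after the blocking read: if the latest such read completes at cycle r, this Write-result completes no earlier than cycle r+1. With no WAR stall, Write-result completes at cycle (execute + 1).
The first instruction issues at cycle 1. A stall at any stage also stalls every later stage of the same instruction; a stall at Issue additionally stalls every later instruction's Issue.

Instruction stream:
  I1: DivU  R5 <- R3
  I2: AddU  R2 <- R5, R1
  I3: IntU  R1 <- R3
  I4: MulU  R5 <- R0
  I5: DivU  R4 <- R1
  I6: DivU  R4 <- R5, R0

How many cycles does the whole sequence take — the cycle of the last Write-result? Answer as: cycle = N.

I1  is:1  ro:2  ex:9  wr:10
I2  is:2  ro:11  ex:13  wr:14  — RAW R5: wait I1 write@10
I3  is:3  ro:4  ex:5  wr:12  — WAR R1: wait I2 read@11
I4  is:11  ro:12  ex:15  wr:16  — WAW R5: wait I1 write@10
I5  is:12  ro:13  ex:20  wr:21
I6  is:22  ro:23  ex:30  wr:31  — struct: DivU busy until I5 writes@21

cycle = 31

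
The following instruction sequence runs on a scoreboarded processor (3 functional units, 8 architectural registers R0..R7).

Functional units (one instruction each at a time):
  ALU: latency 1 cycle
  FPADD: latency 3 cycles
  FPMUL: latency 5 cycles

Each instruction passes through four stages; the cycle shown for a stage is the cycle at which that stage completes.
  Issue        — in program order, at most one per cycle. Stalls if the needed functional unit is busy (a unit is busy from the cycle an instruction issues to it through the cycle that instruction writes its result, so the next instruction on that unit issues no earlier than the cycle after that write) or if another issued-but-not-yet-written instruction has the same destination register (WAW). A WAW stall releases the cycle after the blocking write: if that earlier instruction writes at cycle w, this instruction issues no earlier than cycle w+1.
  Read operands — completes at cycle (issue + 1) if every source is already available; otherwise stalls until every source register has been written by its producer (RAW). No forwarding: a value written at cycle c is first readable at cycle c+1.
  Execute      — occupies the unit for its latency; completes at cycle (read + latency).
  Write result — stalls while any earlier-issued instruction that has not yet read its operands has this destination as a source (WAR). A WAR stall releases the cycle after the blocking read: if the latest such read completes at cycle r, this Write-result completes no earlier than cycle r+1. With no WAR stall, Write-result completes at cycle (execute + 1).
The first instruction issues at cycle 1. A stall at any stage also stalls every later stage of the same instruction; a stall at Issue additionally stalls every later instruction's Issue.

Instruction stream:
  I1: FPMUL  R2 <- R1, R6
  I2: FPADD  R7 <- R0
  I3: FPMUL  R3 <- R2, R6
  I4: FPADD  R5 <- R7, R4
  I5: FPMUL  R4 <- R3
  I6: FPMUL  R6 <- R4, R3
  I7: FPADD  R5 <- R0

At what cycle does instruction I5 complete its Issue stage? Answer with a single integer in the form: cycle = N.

[I1] 1/2/7/8
[I2] 2/3/6/7
[I3] 9/10/15/16  (struct: FPMUL busy until I1 writes@8)
[I4] 10/11/14/15
[I5] 17/18/23/24  (struct: FPMUL busy until I3 writes@16)
[I6] 25/26/31/32  (struct: FPMUL busy until I5 writes@24)
[I7] 26/27/30/31

cycle = 17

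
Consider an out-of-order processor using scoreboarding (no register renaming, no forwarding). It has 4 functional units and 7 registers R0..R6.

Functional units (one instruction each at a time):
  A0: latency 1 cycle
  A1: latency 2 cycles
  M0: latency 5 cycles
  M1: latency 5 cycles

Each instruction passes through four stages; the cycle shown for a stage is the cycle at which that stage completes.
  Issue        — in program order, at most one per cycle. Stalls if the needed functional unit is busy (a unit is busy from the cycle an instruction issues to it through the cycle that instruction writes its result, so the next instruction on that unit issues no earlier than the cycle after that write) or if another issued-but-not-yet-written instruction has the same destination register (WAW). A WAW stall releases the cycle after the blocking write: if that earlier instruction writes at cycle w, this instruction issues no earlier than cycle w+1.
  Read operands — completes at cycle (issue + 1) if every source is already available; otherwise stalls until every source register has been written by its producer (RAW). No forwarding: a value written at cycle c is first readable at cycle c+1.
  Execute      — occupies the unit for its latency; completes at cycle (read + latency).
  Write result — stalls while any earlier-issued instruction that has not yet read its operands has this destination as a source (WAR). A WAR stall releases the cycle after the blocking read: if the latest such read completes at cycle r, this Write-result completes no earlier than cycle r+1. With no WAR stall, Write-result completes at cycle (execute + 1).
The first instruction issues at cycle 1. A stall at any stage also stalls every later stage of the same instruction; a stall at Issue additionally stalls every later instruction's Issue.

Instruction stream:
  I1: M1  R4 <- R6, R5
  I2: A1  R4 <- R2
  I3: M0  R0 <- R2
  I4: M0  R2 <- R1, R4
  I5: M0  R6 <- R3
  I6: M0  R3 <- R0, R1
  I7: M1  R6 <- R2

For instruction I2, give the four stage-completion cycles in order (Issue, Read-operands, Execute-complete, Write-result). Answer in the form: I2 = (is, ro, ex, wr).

I2 = (9, 10, 12, 13)

[I1] 1/2/7/8
[I2] 9/10/12/13  (WAW R4: wait I1 write@8)
[I3] 10/11/16/17
[I4] 18/19/24/25  (struct: M0 busy until I3 writes@17)
[I5] 26/27/32/33  (struct: M0 busy until I4 writes@25)
[I6] 34/35/40/41  (struct: M0 busy until I5 writes@33)
[I7] 35/36/41/42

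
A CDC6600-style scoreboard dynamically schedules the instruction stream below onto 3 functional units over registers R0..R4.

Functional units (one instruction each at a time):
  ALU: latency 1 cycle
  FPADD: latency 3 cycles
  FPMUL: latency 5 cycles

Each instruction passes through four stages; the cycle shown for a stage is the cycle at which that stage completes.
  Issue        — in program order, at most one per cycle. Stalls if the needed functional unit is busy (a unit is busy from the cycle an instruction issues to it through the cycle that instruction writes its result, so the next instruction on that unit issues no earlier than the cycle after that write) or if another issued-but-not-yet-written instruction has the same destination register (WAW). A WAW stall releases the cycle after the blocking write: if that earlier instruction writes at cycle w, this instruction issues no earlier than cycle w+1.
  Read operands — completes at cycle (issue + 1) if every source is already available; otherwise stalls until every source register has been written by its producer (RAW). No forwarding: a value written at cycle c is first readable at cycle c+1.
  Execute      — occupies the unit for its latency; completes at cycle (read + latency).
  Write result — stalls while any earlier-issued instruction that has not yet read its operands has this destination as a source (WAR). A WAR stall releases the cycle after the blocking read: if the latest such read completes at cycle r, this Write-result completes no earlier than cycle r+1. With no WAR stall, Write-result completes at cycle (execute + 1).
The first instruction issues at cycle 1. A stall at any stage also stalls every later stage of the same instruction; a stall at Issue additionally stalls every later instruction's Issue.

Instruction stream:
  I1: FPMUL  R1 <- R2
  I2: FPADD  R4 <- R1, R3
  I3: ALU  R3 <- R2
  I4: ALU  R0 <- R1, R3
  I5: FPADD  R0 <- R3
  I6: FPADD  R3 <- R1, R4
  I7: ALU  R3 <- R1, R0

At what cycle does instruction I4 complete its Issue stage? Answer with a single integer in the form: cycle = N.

t=1  issue I1 (FPMUL)
t=2  I1 read-ops, issue I2 (FPADD)
t=3  issue I3 (ALU)
t=4  I3 read-ops
t=5  I3 finished on ALU
t=7  I1 finished on FPMUL
t=8  I1→R1
t=9  I2 read-ops
t=10  I3→R3
t=11  issue I4 (ALU)
t=12  I2 finished on FPADD, I4 read-ops
t=13  I2→R4, I4 finished on ALU
t=14  I4→R0
t=15  issue I5 (FPADD)
t=16  I5 read-ops
t=19  I5 finished on FPADD
t=20  I5→R0
t=21  issue I6 (FPADD)
t=22  I6 read-ops
t=25  I6 finished on FPADD
t=26  I6→R3
t=27  issue I7 (ALU)
t=28  I7 read-ops
t=29  I7 finished on ALU
t=30  I7→R3

cycle = 11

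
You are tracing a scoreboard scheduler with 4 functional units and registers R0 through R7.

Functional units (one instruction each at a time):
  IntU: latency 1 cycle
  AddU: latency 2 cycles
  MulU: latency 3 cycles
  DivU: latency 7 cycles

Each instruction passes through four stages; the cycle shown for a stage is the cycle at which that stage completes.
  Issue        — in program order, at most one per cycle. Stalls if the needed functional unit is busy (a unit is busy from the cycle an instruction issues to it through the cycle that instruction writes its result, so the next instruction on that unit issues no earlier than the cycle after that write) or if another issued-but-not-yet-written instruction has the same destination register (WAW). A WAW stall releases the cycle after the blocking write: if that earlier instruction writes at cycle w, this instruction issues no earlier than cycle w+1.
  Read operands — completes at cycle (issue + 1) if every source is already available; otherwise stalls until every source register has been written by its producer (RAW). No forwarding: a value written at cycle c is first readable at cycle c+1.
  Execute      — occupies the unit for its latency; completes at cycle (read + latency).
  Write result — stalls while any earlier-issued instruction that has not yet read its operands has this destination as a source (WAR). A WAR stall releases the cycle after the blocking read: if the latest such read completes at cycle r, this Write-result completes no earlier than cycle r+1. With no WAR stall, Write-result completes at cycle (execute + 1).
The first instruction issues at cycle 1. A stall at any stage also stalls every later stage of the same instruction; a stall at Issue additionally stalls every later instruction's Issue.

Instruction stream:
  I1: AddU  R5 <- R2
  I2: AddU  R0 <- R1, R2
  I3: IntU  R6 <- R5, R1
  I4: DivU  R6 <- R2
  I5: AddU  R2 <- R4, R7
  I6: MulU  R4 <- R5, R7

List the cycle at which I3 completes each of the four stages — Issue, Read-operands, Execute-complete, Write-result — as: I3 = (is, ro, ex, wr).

c1: I1 issues→AddU
c2: I1 reads
c4: I1 exec-done
c5: I1 writes R5
c6: I2 issues→AddU
c7: I2 reads; I3 issues→IntU
c8: I3 reads
c9: I2 exec-done; I3 exec-done
c10: I2 writes R0; I3 writes R6
c11: I4 issues→DivU
c12: I4 reads; I5 issues→AddU
c13: I5 reads; I6 issues→MulU
c14: I6 reads
c15: I5 exec-done
c16: I5 writes R2
c17: I6 exec-done
c18: I6 writes R4
c19: I4 exec-done
c20: I4 writes R6

I3 = (7, 8, 9, 10)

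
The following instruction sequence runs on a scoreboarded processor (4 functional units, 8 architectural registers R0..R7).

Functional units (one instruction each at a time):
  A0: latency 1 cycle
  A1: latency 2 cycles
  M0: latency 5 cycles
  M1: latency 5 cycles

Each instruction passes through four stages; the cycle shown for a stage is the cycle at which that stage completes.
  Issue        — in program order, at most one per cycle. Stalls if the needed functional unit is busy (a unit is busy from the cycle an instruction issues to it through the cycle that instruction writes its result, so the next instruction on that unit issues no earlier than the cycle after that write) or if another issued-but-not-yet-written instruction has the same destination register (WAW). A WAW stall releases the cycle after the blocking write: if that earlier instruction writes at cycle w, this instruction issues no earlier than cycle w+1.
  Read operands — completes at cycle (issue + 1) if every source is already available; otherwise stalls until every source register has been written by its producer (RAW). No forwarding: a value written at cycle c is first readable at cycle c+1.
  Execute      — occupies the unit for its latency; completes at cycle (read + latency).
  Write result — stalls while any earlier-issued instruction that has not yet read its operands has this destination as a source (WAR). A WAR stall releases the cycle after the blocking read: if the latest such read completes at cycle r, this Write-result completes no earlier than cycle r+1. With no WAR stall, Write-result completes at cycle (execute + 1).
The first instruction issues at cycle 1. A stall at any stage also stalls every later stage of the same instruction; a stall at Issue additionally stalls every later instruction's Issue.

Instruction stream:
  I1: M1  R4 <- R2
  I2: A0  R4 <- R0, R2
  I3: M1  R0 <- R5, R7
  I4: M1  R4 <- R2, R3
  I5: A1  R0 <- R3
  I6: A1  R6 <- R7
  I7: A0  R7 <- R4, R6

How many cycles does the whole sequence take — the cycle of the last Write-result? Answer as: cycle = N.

cycle = 31

1) issue 1, read 2, done 7, write 8
2) issue 9, read 10, done 11, write 12  <WAW R4: wait I1 write@8>
3) issue 10, read 11, done 16, write 17
4) issue 18, read 19, done 24, write 25  <struct: M1 busy until I3 writes@17>
5) issue 19, read 20, done 22, write 23
6) issue 24, read 25, done 27, write 28  <struct: A1 busy until I5 writes@23>
7) issue 25, read 29, done 30, write 31  <RAW R6: wait I6 write@28>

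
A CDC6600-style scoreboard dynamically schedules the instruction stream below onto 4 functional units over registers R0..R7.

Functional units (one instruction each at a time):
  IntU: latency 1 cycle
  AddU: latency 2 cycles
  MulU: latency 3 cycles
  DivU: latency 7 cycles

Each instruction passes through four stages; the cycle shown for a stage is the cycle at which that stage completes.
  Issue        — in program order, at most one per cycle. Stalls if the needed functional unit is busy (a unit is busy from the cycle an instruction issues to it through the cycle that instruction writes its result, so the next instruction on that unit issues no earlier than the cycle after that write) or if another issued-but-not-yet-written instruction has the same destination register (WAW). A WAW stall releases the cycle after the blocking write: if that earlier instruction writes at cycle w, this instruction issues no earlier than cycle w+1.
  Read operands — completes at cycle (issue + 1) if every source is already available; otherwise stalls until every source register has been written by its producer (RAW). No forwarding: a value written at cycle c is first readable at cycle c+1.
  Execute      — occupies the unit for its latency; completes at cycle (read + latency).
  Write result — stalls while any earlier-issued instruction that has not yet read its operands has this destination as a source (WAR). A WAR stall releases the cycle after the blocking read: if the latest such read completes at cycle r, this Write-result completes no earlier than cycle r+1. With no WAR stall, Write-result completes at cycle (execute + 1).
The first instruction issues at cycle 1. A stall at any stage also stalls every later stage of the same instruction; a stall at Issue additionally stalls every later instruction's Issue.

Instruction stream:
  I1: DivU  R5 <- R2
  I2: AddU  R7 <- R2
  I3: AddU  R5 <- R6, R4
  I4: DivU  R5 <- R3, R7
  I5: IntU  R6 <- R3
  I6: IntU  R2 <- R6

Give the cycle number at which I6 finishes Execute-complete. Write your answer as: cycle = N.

cycle = 23

[I1] 1/2/9/10
[I2] 2/3/5/6
[I3] 11/12/14/15  (WAW R5: wait I1 write@10)
[I4] 16/17/24/25  (WAW R5: wait I3 write@15)
[I5] 17/18/19/20
[I6] 21/22/23/24  (struct: IntU busy until I5 writes@20)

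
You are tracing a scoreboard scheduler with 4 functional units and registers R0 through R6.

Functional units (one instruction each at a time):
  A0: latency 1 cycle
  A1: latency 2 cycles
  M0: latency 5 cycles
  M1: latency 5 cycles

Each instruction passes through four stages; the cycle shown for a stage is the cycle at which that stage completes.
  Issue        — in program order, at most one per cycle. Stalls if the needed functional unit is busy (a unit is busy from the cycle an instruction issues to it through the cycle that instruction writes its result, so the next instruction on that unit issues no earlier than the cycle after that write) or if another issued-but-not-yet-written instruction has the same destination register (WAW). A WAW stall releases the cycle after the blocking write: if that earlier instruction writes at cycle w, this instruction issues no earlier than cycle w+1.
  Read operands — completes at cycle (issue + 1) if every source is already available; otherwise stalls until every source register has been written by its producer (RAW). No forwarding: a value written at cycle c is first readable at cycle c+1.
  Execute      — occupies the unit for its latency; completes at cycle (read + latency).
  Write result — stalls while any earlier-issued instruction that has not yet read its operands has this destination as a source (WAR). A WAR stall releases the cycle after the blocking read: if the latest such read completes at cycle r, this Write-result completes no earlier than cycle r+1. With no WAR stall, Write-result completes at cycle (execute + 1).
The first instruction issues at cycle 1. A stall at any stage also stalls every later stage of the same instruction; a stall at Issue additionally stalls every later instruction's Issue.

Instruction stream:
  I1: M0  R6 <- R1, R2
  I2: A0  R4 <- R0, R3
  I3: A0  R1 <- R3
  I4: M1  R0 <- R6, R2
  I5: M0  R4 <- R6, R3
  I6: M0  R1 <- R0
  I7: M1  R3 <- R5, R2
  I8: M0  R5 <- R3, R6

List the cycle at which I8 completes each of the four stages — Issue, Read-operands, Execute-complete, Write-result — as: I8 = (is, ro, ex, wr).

I1  is:1  ro:2  ex:7  wr:8
I2  is:2  ro:3  ex:4  wr:5
I3  is:6  ro:7  ex:8  wr:9  — struct: A0 busy until I2 writes@5
I4  is:7  ro:9  ex:14  wr:15  — RAW R6: wait I1 write@8
I5  is:9  ro:10  ex:15  wr:16  — struct: M0 busy until I1 writes@8
I6  is:17  ro:18  ex:23  wr:24  — struct: M0 busy until I5 writes@16
I7  is:18  ro:19  ex:24  wr:25
I8  is:25  ro:26  ex:31  wr:32  — struct: M0 busy until I6 writes@24

I8 = (25, 26, 31, 32)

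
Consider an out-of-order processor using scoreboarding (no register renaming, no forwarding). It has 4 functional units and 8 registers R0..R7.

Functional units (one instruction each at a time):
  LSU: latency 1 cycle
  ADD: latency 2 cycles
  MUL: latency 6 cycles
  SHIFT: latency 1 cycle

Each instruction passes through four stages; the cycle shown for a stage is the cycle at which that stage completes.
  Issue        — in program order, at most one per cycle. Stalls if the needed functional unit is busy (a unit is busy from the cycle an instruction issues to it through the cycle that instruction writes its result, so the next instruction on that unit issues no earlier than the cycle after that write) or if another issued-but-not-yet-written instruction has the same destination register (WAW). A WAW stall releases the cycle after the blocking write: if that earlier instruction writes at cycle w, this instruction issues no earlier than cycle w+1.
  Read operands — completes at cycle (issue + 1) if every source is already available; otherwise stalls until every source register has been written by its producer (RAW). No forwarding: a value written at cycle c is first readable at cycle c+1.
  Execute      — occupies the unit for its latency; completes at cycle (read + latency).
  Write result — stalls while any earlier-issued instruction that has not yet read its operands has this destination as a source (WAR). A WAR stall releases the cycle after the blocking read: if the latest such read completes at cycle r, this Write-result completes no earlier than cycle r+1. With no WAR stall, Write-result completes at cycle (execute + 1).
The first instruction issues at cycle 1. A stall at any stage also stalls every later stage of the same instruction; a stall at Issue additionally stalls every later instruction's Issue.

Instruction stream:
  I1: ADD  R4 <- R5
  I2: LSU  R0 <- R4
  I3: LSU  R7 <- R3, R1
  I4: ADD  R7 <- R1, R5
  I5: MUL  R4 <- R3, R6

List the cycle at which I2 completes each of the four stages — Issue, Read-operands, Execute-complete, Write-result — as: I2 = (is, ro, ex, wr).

I2 = (2, 6, 7, 8)

c1: issue I1 (ADD)
c2: I1 read-ops, issue I2 (LSU)
c4: I1 finished on ADD
c5: I1→R4
c6: I2 read-ops
c7: I2 finished on LSU
c8: I2→R0
c9: issue I3 (LSU)
c10: I3 read-ops
c11: I3 finished on LSU
c12: I3→R7
c13: issue I4 (ADD)
c14: I4 read-ops, issue I5 (MUL)
c15: I5 read-ops
c16: I4 finished on ADD
c17: I4→R7
c21: I5 finished on MUL
c22: I5→R4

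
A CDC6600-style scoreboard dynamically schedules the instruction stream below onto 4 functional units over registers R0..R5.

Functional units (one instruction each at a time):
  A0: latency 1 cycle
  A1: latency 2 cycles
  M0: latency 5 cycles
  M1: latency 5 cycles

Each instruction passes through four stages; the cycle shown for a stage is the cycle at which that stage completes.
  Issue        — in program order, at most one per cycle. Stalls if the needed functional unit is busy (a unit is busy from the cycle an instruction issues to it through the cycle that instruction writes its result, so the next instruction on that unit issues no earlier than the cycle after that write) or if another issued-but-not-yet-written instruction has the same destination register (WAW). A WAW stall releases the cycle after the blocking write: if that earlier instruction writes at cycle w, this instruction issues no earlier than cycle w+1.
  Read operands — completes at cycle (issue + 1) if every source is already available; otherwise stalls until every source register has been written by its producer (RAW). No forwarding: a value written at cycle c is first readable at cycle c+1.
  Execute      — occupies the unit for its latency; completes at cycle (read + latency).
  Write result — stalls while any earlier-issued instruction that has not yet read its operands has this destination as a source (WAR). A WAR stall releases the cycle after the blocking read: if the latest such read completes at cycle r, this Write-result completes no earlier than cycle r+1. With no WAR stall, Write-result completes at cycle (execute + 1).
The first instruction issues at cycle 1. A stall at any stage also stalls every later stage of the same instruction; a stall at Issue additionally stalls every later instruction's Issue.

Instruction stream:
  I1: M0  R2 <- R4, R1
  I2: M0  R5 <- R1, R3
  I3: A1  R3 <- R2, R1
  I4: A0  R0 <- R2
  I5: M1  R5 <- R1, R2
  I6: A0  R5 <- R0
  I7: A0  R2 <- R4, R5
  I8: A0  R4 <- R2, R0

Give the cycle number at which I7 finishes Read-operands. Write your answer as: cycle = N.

cycle = 30

1) issue 1, read 2, done 7, write 8
2) issue 9, read 10, done 15, write 16  <struct: M0 busy until I1 writes@8>
3) issue 10, read 11, done 13, write 14
4) issue 11, read 12, done 13, write 14
5) issue 17, read 18, done 23, write 24  <WAW R5: wait I2 write@16>
6) issue 25, read 26, done 27, write 28  <WAW R5: wait I5 write@24>
7) issue 29, read 30, done 31, write 32  <struct: A0 busy until I6 writes@28>
8) issue 33, read 34, done 35, write 36  <struct: A0 busy until I7 writes@32>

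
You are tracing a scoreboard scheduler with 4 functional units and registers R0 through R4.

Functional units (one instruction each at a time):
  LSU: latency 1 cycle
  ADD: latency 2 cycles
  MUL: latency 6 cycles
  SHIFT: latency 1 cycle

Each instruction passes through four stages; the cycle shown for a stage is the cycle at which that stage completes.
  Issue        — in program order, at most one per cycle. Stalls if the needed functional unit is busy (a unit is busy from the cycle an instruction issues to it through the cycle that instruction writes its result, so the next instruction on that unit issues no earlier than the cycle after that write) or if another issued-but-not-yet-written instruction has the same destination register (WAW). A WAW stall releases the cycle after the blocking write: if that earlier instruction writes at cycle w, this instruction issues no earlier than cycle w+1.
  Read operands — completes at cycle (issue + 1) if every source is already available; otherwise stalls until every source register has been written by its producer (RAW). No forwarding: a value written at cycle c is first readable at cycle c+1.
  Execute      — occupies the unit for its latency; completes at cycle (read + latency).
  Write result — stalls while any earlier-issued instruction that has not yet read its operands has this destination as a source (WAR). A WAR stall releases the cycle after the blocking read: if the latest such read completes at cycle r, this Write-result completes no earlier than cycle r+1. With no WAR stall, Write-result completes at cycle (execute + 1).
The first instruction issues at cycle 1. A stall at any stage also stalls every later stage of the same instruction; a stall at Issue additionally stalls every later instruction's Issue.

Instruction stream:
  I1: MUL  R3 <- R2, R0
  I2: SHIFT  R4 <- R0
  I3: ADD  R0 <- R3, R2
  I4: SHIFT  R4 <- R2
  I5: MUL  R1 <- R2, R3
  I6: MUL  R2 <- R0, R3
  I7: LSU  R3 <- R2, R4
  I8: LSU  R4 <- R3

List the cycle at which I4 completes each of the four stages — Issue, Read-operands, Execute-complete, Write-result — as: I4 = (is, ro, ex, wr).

I4 = (6, 7, 8, 9)

[1] issue I1 (MUL)
[2] I1 read-ops, issue I2 (SHIFT)
[3] I2 read-ops, issue I3 (ADD)
[4] I2 finished on SHIFT
[5] I2→R4
[6] issue I4 (SHIFT)
[7] I4 read-ops
[8] I1 finished on MUL, I4 finished on SHIFT
[9] I1→R3, I4→R4
[10] I3 read-ops, issue I5 (MUL)
[11] I5 read-ops
[12] I3 finished on ADD
[13] I3→R0
[17] I5 finished on MUL
[18] I5→R1
[19] issue I6 (MUL)
[20] I6 read-ops, issue I7 (LSU)
[26] I6 finished on MUL
[27] I6→R2
[28] I7 read-ops
[29] I7 finished on LSU
[30] I7→R3
[31] issue I8 (LSU)
[32] I8 read-ops
[33] I8 finished on LSU
[34] I8→R4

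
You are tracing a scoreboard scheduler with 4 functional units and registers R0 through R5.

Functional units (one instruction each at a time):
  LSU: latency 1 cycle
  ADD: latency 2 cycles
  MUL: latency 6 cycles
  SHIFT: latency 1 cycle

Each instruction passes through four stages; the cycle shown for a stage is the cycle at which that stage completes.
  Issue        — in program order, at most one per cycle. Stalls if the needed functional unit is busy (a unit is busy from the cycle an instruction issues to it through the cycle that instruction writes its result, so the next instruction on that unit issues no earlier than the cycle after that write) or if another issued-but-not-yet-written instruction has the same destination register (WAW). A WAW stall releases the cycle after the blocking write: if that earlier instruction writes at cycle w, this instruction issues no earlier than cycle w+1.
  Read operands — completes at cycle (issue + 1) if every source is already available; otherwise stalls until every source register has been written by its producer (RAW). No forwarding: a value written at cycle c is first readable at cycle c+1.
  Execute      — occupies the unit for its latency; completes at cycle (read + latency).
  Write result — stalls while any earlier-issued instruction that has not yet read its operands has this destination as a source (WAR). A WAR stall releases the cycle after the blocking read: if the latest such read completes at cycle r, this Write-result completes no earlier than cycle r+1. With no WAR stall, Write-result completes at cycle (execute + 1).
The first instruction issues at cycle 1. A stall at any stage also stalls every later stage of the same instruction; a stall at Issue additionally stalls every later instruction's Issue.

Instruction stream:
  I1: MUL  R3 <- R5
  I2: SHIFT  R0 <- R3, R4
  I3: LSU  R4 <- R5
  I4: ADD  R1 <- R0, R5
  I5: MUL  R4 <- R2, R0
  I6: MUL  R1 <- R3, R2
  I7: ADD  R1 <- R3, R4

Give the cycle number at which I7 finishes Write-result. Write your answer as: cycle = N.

cycle = 34

[I1] 1/2/8/9
[I2] 2/10/11/12  (RAW R3: wait I1 write@9)
[I3] 3/4/5/11  (WAR R4: wait I2 read@10)
[I4] 4/13/15/16  (RAW R0: wait I2 write@12)
[I5] 12/13/19/20  (WAW R4: wait I3 write@11)
[I6] 21/22/28/29  (struct: MUL busy until I5 writes@20)
[I7] 30/31/33/34  (WAW R1: wait I6 write@29)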